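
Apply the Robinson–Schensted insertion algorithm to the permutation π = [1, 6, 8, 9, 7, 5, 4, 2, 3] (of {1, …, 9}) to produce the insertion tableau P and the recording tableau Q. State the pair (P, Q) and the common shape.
P = [1, 2, 3, 9] / [4, 7] / [5] / [6] / [8];  Q = [1, 2, 3, 4] / [5, 9] / [6] / [7] / [8];  common shape = (4, 2, 1, 1, 1)

Row-insert the values π_1, π_2, … into P one at a time, bumping the leftmost entry strictly greater than the inserted value down to the next row. The recording tableau Q records, in position (i, j), the step at which that cell was added to P.
  Insert 1 (step 1): P = [1];  Q = [1]
  Insert 6 (step 2): P = [1, 6];  Q = [1, 2]
  Insert 8 (step 3): P = [1, 6, 8];  Q = [1, 2, 3]
  Insert 9 (step 4): P = [1, 6, 8, 9];  Q = [1, 2, 3, 4]
  Insert 7 (step 5): P = [1, 6, 7, 9] / [8];  Q = [1, 2, 3, 4] / [5]
  Insert 5 (step 6): P = [1, 5, 7, 9] / [6] / [8];  Q = [1, 2, 3, 4] / [5] / [6]
  Insert 4 (step 7): P = [1, 4, 7, 9] / [5] / [6] / [8];  Q = [1, 2, 3, 4] / [5] / [6] / [7]
  Insert 2 (step 8): P = [1, 2, 7, 9] / [4] / [5] / [6] / [8];  Q = [1, 2, 3, 4] / [5] / [6] / [7] / [8]
  Insert 3 (step 9): P = [1, 2, 3, 9] / [4, 7] / [5] / [6] / [8];  Q = [1, 2, 3, 4] / [5, 9] / [6] / [7] / [8]
Final shape: (4, 2, 1, 1, 1).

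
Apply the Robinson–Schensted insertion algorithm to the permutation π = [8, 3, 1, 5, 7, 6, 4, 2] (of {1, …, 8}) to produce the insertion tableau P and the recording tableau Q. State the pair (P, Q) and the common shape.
P = [1, 2, 6] / [3, 4] / [5] / [7] / [8];  Q = [1, 4, 5] / [2, 6] / [3] / [7] / [8];  common shape = (3, 2, 1, 1, 1)

Row-insert the values π_1, π_2, … into P one at a time, bumping the leftmost entry strictly greater than the inserted value down to the next row. The recording tableau Q records, in position (i, j), the step at which that cell was added to P.
  Insert 8 (step 1): P = [8];  Q = [1]
  Insert 3 (step 2): P = [3] / [8];  Q = [1] / [2]
  Insert 1 (step 3): P = [1] / [3] / [8];  Q = [1] / [2] / [3]
  Insert 5 (step 4): P = [1, 5] / [3] / [8];  Q = [1, 4] / [2] / [3]
  Insert 7 (step 5): P = [1, 5, 7] / [3] / [8];  Q = [1, 4, 5] / [2] / [3]
  Insert 6 (step 6): P = [1, 5, 6] / [3, 7] / [8];  Q = [1, 4, 5] / [2, 6] / [3]
  Insert 4 (step 7): P = [1, 4, 6] / [3, 5] / [7] / [8];  Q = [1, 4, 5] / [2, 6] / [3] / [7]
  Insert 2 (step 8): P = [1, 2, 6] / [3, 4] / [5] / [7] / [8];  Q = [1, 4, 5] / [2, 6] / [3] / [7] / [8]
Final shape: (3, 2, 1, 1, 1).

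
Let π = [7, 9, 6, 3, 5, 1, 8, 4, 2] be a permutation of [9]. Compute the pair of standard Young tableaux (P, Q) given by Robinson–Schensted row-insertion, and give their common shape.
P = [1, 2, 8] / [3, 4] / [5, 9] / [6] / [7];  Q = [1, 2, 7] / [3, 5] / [4, 8] / [6] / [9];  common shape = (3, 2, 2, 1, 1)

Row-insert the values π_1, π_2, … into P one at a time, bumping the leftmost entry strictly greater than the inserted value down to the next row. The recording tableau Q records, in position (i, j), the step at which that cell was added to P.
  Insert 7 (step 1): P = [7];  Q = [1]
  Insert 9 (step 2): P = [7, 9];  Q = [1, 2]
  Insert 6 (step 3): P = [6, 9] / [7];  Q = [1, 2] / [3]
  Insert 3 (step 4): P = [3, 9] / [6] / [7];  Q = [1, 2] / [3] / [4]
  Insert 5 (step 5): P = [3, 5] / [6, 9] / [7];  Q = [1, 2] / [3, 5] / [4]
  Insert 1 (step 6): P = [1, 5] / [3, 9] / [6] / [7];  Q = [1, 2] / [3, 5] / [4] / [6]
  Insert 8 (step 7): P = [1, 5, 8] / [3, 9] / [6] / [7];  Q = [1, 2, 7] / [3, 5] / [4] / [6]
  Insert 4 (step 8): P = [1, 4, 8] / [3, 5] / [6, 9] / [7];  Q = [1, 2, 7] / [3, 5] / [4, 8] / [6]
  Insert 2 (step 9): P = [1, 2, 8] / [3, 4] / [5, 9] / [6] / [7];  Q = [1, 2, 7] / [3, 5] / [4, 8] / [6] / [9]
Final shape: (3, 2, 2, 1, 1).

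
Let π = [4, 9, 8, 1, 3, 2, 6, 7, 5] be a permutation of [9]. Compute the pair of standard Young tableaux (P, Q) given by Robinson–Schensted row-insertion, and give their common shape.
P = [1, 2, 5, 7] / [3, 6] / [4, 8] / [9];  Q = [1, 2, 7, 8] / [3, 5] / [4, 9] / [6];  common shape = (4, 2, 2, 1)

Row-insert the values π_1, π_2, … into P one at a time, bumping the leftmost entry strictly greater than the inserted value down to the next row. The recording tableau Q records, in position (i, j), the step at which that cell was added to P.
  Insert 4 (step 1): P = [4];  Q = [1]
  Insert 9 (step 2): P = [4, 9];  Q = [1, 2]
  Insert 8 (step 3): P = [4, 8] / [9];  Q = [1, 2] / [3]
  Insert 1 (step 4): P = [1, 8] / [4] / [9];  Q = [1, 2] / [3] / [4]
  Insert 3 (step 5): P = [1, 3] / [4, 8] / [9];  Q = [1, 2] / [3, 5] / [4]
  Insert 2 (step 6): P = [1, 2] / [3, 8] / [4] / [9];  Q = [1, 2] / [3, 5] / [4] / [6]
  Insert 6 (step 7): P = [1, 2, 6] / [3, 8] / [4] / [9];  Q = [1, 2, 7] / [3, 5] / [4] / [6]
  Insert 7 (step 8): P = [1, 2, 6, 7] / [3, 8] / [4] / [9];  Q = [1, 2, 7, 8] / [3, 5] / [4] / [6]
  Insert 5 (step 9): P = [1, 2, 5, 7] / [3, 6] / [4, 8] / [9];  Q = [1, 2, 7, 8] / [3, 5] / [4, 9] / [6]
Final shape: (4, 2, 2, 1).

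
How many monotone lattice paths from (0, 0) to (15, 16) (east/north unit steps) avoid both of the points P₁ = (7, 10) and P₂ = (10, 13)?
Number of paths = 199851915

Inclusion–exclusion. Total paths: C(31, 15) = 300540195. Through P₁: C(17, 7)·C(14, 8) = 58402344. Through P₂: C(23, 10)·C(8, 5) = 64067696. Since P₁ is strictly southwest of P₂, a monotone path through both must visit P₁ then P₂; paths through both = C(17, 7)·C(6, 3)·C(8, 5) = 21781760. Avoid both = 300540195 − 58402344 − 64067696 + 21781760 = 199851915.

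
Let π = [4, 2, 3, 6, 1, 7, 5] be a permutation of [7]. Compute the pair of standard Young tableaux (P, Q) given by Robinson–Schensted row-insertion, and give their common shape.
P = [1, 3, 5, 7] / [2, 6] / [4];  Q = [1, 3, 4, 6] / [2, 7] / [5];  common shape = (4, 2, 1)

Row-insert the values π_1, π_2, … into P one at a time, bumping the leftmost entry strictly greater than the inserted value down to the next row. The recording tableau Q records, in position (i, j), the step at which that cell was added to P.
  Insert 4 (step 1): P = [4];  Q = [1]
  Insert 2 (step 2): P = [2] / [4];  Q = [1] / [2]
  Insert 3 (step 3): P = [2, 3] / [4];  Q = [1, 3] / [2]
  Insert 6 (step 4): P = [2, 3, 6] / [4];  Q = [1, 3, 4] / [2]
  Insert 1 (step 5): P = [1, 3, 6] / [2] / [4];  Q = [1, 3, 4] / [2] / [5]
  Insert 7 (step 6): P = [1, 3, 6, 7] / [2] / [4];  Q = [1, 3, 4, 6] / [2] / [5]
  Insert 5 (step 7): P = [1, 3, 5, 7] / [2, 6] / [4];  Q = [1, 3, 4, 6] / [2, 7] / [5]
Final shape: (4, 2, 1).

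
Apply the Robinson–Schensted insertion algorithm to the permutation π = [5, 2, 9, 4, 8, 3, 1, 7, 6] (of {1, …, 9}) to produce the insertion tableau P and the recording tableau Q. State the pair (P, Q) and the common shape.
P = [1, 3, 6] / [2, 7] / [4, 8] / [5, 9];  Q = [1, 3, 5] / [2, 4] / [6, 8] / [7, 9];  common shape = (3, 2, 2, 2)

Row-insert the values π_1, π_2, … into P one at a time, bumping the leftmost entry strictly greater than the inserted value down to the next row. The recording tableau Q records, in position (i, j), the step at which that cell was added to P.
  Insert 5 (step 1): P = [5];  Q = [1]
  Insert 2 (step 2): P = [2] / [5];  Q = [1] / [2]
  Insert 9 (step 3): P = [2, 9] / [5];  Q = [1, 3] / [2]
  Insert 4 (step 4): P = [2, 4] / [5, 9];  Q = [1, 3] / [2, 4]
  Insert 8 (step 5): P = [2, 4, 8] / [5, 9];  Q = [1, 3, 5] / [2, 4]
  Insert 3 (step 6): P = [2, 3, 8] / [4, 9] / [5];  Q = [1, 3, 5] / [2, 4] / [6]
  Insert 1 (step 7): P = [1, 3, 8] / [2, 9] / [4] / [5];  Q = [1, 3, 5] / [2, 4] / [6] / [7]
  Insert 7 (step 8): P = [1, 3, 7] / [2, 8] / [4, 9] / [5];  Q = [1, 3, 5] / [2, 4] / [6, 8] / [7]
  Insert 6 (step 9): P = [1, 3, 6] / [2, 7] / [4, 8] / [5, 9];  Q = [1, 3, 5] / [2, 4] / [6, 8] / [7, 9]
Final shape: (3, 2, 2, 2).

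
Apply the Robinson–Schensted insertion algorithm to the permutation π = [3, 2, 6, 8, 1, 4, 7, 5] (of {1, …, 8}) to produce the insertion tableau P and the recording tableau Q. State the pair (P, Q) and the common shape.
P = [1, 4, 5] / [2, 6, 7] / [3, 8];  Q = [1, 3, 4] / [2, 6, 7] / [5, 8];  common shape = (3, 3, 2)

Row-insert the values π_1, π_2, … into P one at a time, bumping the leftmost entry strictly greater than the inserted value down to the next row. The recording tableau Q records, in position (i, j), the step at which that cell was added to P.
  Insert 3 (step 1): P = [3];  Q = [1]
  Insert 2 (step 2): P = [2] / [3];  Q = [1] / [2]
  Insert 6 (step 3): P = [2, 6] / [3];  Q = [1, 3] / [2]
  Insert 8 (step 4): P = [2, 6, 8] / [3];  Q = [1, 3, 4] / [2]
  Insert 1 (step 5): P = [1, 6, 8] / [2] / [3];  Q = [1, 3, 4] / [2] / [5]
  Insert 4 (step 6): P = [1, 4, 8] / [2, 6] / [3];  Q = [1, 3, 4] / [2, 6] / [5]
  Insert 7 (step 7): P = [1, 4, 7] / [2, 6, 8] / [3];  Q = [1, 3, 4] / [2, 6, 7] / [5]
  Insert 5 (step 8): P = [1, 4, 5] / [2, 6, 7] / [3, 8];  Q = [1, 3, 4] / [2, 6, 7] / [5, 8]
Final shape: (3, 3, 2).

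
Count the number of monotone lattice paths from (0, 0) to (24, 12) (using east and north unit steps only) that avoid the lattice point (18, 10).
Number of paths = 884230620

Total paths from (0, 0) to (24, 12): C(36, 24) = 1251677700. Paths through (18, 10): (paths (0, 0) → (18, 10)) × (paths (18, 10) → (24, 12)) = C(28, 18) · C(8, 6) = 13123110 · 28 = 367447080. Avoidance count = 1251677700 − 367447080 = 884230620.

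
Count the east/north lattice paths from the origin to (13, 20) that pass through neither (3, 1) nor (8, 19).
Number of paths = 480533526

Inclusion–exclusion. Total paths: C(33, 13) = 573166440. Through P₁: C(4, 3)·C(29, 10) = 80120040. Through P₂: C(27, 8)·C(6, 5) = 13320450. Since P₁ is strictly southwest of P₂, a monotone path through both must visit P₁ then P₂; paths through both = C(4, 3)·C(23, 5)·C(6, 5) = 807576. Avoid both = 573166440 − 80120040 − 13320450 + 807576 = 480533526.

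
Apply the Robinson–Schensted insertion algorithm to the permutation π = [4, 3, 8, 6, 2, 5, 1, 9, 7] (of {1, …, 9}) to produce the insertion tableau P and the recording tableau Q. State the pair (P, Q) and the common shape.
P = [1, 5, 7] / [2, 6, 9] / [3, 8] / [4];  Q = [1, 3, 8] / [2, 4, 9] / [5, 6] / [7];  common shape = (3, 3, 2, 1)

Row-insert the values π_1, π_2, … into P one at a time, bumping the leftmost entry strictly greater than the inserted value down to the next row. The recording tableau Q records, in position (i, j), the step at which that cell was added to P.
  Insert 4 (step 1): P = [4];  Q = [1]
  Insert 3 (step 2): P = [3] / [4];  Q = [1] / [2]
  Insert 8 (step 3): P = [3, 8] / [4];  Q = [1, 3] / [2]
  Insert 6 (step 4): P = [3, 6] / [4, 8];  Q = [1, 3] / [2, 4]
  Insert 2 (step 5): P = [2, 6] / [3, 8] / [4];  Q = [1, 3] / [2, 4] / [5]
  Insert 5 (step 6): P = [2, 5] / [3, 6] / [4, 8];  Q = [1, 3] / [2, 4] / [5, 6]
  Insert 1 (step 7): P = [1, 5] / [2, 6] / [3, 8] / [4];  Q = [1, 3] / [2, 4] / [5, 6] / [7]
  Insert 9 (step 8): P = [1, 5, 9] / [2, 6] / [3, 8] / [4];  Q = [1, 3, 8] / [2, 4] / [5, 6] / [7]
  Insert 7 (step 9): P = [1, 5, 7] / [2, 6, 9] / [3, 8] / [4];  Q = [1, 3, 8] / [2, 4, 9] / [5, 6] / [7]
Final shape: (3, 3, 2, 1).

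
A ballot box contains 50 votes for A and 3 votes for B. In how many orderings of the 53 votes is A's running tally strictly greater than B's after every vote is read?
Strict-lead orderings = 20774

Total orderings of the 53 votes with 50 for A: C(53, 50) = 23426. By the Bertrand ballot formula (Cycle Lemma / reflection principle), the number of orderings in which A is strictly ahead of B throughout is (p − q)/(p + q) · C(p + q, p) = (50 − 3)/(50 + 3) · 23426 = 20774.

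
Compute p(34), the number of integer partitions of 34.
p(34) = 12310

Compute p(n) via the recurrence p(n, m) = p(n, m−1) + p(n−m, m), where p(n, m) counts partitions of n with all parts ≤ m and p(n) = p(n, n). The base cases are p(0, m) = 1 and p(n, 0) = 0 for n > 0. Filling the table yields p(34) = 12310. (Euler's pentagonal recurrence is an alternative.)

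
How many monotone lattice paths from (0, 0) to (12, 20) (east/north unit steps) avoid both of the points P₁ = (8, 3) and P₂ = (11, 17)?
Number of paths = 139357395

Inclusion–exclusion. Total paths: C(32, 12) = 225792840. Through P₁: C(11, 8)·C(21, 4) = 987525. Through P₂: C(28, 11)·C(4, 1) = 85896720. Since P₁ is strictly southwest of P₂, a monotone path through both must visit P₁ then P₂; paths through both = C(11, 8)·C(17, 3)·C(4, 1) = 448800. Avoid both = 225792840 − 987525 − 85896720 + 448800 = 139357395.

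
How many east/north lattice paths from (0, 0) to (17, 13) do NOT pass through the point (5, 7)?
Number of paths = 105057162

Total paths from (0, 0) to (17, 13): C(30, 17) = 119759850. Paths through (5, 7): (paths (0, 0) → (5, 7)) × (paths (5, 7) → (17, 13)) = C(12, 5) · C(18, 12) = 792 · 18564 = 14702688. Avoidance count = 119759850 − 14702688 = 105057162.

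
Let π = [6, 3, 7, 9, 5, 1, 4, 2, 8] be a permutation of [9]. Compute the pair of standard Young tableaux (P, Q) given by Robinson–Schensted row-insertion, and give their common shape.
P = [1, 2, 8] / [3, 4, 9] / [5, 7] / [6];  Q = [1, 3, 4] / [2, 5, 9] / [6, 7] / [8];  common shape = (3, 3, 2, 1)

Row-insert the values π_1, π_2, … into P one at a time, bumping the leftmost entry strictly greater than the inserted value down to the next row. The recording tableau Q records, in position (i, j), the step at which that cell was added to P.
  Insert 6 (step 1): P = [6];  Q = [1]
  Insert 3 (step 2): P = [3] / [6];  Q = [1] / [2]
  Insert 7 (step 3): P = [3, 7] / [6];  Q = [1, 3] / [2]
  Insert 9 (step 4): P = [3, 7, 9] / [6];  Q = [1, 3, 4] / [2]
  Insert 5 (step 5): P = [3, 5, 9] / [6, 7];  Q = [1, 3, 4] / [2, 5]
  Insert 1 (step 6): P = [1, 5, 9] / [3, 7] / [6];  Q = [1, 3, 4] / [2, 5] / [6]
  Insert 4 (step 7): P = [1, 4, 9] / [3, 5] / [6, 7];  Q = [1, 3, 4] / [2, 5] / [6, 7]
  Insert 2 (step 8): P = [1, 2, 9] / [3, 4] / [5, 7] / [6];  Q = [1, 3, 4] / [2, 5] / [6, 7] / [8]
  Insert 8 (step 9): P = [1, 2, 8] / [3, 4, 9] / [5, 7] / [6];  Q = [1, 3, 4] / [2, 5, 9] / [6, 7] / [8]
Final shape: (3, 3, 2, 1).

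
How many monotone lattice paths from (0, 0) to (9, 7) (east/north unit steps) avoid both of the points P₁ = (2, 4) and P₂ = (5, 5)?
Number of paths = 6760

Inclusion–exclusion. Total paths: C(16, 9) = 11440. Through P₁: C(6, 2)·C(10, 7) = 1800. Through P₂: C(10, 5)·C(6, 4) = 3780. Since P₁ is strictly southwest of P₂, a monotone path through both must visit P₁ then P₂; paths through both = C(6, 2)·C(4, 3)·C(6, 4) = 900. Avoid both = 11440 − 1800 − 3780 + 900 = 6760.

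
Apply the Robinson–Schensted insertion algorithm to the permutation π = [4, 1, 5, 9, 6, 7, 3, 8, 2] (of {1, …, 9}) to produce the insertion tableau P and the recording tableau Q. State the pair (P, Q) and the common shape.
P = [1, 2, 6, 7, 8] / [3, 5] / [4] / [9];  Q = [1, 3, 4, 6, 8] / [2, 5] / [7] / [9];  common shape = (5, 2, 1, 1)

Row-insert the values π_1, π_2, … into P one at a time, bumping the leftmost entry strictly greater than the inserted value down to the next row. The recording tableau Q records, in position (i, j), the step at which that cell was added to P.
  Insert 4 (step 1): P = [4];  Q = [1]
  Insert 1 (step 2): P = [1] / [4];  Q = [1] / [2]
  Insert 5 (step 3): P = [1, 5] / [4];  Q = [1, 3] / [2]
  Insert 9 (step 4): P = [1, 5, 9] / [4];  Q = [1, 3, 4] / [2]
  Insert 6 (step 5): P = [1, 5, 6] / [4, 9];  Q = [1, 3, 4] / [2, 5]
  Insert 7 (step 6): P = [1, 5, 6, 7] / [4, 9];  Q = [1, 3, 4, 6] / [2, 5]
  Insert 3 (step 7): P = [1, 3, 6, 7] / [4, 5] / [9];  Q = [1, 3, 4, 6] / [2, 5] / [7]
  Insert 8 (step 8): P = [1, 3, 6, 7, 8] / [4, 5] / [9];  Q = [1, 3, 4, 6, 8] / [2, 5] / [7]
  Insert 2 (step 9): P = [1, 2, 6, 7, 8] / [3, 5] / [4] / [9];  Q = [1, 3, 4, 6, 8] / [2, 5] / [7] / [9]
Final shape: (5, 2, 1, 1).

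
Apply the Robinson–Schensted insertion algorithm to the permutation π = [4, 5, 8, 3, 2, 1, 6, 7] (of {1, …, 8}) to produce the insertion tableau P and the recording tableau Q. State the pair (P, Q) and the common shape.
P = [1, 5, 6, 7] / [2, 8] / [3] / [4];  Q = [1, 2, 3, 8] / [4, 7] / [5] / [6];  common shape = (4, 2, 1, 1)

Row-insert the values π_1, π_2, … into P one at a time, bumping the leftmost entry strictly greater than the inserted value down to the next row. The recording tableau Q records, in position (i, j), the step at which that cell was added to P.
  Insert 4 (step 1): P = [4];  Q = [1]
  Insert 5 (step 2): P = [4, 5];  Q = [1, 2]
  Insert 8 (step 3): P = [4, 5, 8];  Q = [1, 2, 3]
  Insert 3 (step 4): P = [3, 5, 8] / [4];  Q = [1, 2, 3] / [4]
  Insert 2 (step 5): P = [2, 5, 8] / [3] / [4];  Q = [1, 2, 3] / [4] / [5]
  Insert 1 (step 6): P = [1, 5, 8] / [2] / [3] / [4];  Q = [1, 2, 3] / [4] / [5] / [6]
  Insert 6 (step 7): P = [1, 5, 6] / [2, 8] / [3] / [4];  Q = [1, 2, 3] / [4, 7] / [5] / [6]
  Insert 7 (step 8): P = [1, 5, 6, 7] / [2, 8] / [3] / [4];  Q = [1, 2, 3, 8] / [4, 7] / [5] / [6]
Final shape: (4, 2, 1, 1).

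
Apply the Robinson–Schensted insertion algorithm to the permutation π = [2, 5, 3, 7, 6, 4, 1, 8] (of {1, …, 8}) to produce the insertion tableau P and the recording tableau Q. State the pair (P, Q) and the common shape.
P = [1, 3, 4, 8] / [2, 6] / [5] / [7];  Q = [1, 2, 4, 8] / [3, 5] / [6] / [7];  common shape = (4, 2, 1, 1)

Row-insert the values π_1, π_2, … into P one at a time, bumping the leftmost entry strictly greater than the inserted value down to the next row. The recording tableau Q records, in position (i, j), the step at which that cell was added to P.
  Insert 2 (step 1): P = [2];  Q = [1]
  Insert 5 (step 2): P = [2, 5];  Q = [1, 2]
  Insert 3 (step 3): P = [2, 3] / [5];  Q = [1, 2] / [3]
  Insert 7 (step 4): P = [2, 3, 7] / [5];  Q = [1, 2, 4] / [3]
  Insert 6 (step 5): P = [2, 3, 6] / [5, 7];  Q = [1, 2, 4] / [3, 5]
  Insert 4 (step 6): P = [2, 3, 4] / [5, 6] / [7];  Q = [1, 2, 4] / [3, 5] / [6]
  Insert 1 (step 7): P = [1, 3, 4] / [2, 6] / [5] / [7];  Q = [1, 2, 4] / [3, 5] / [6] / [7]
  Insert 8 (step 8): P = [1, 3, 4, 8] / [2, 6] / [5] / [7];  Q = [1, 2, 4, 8] / [3, 5] / [6] / [7]
Final shape: (4, 2, 1, 1).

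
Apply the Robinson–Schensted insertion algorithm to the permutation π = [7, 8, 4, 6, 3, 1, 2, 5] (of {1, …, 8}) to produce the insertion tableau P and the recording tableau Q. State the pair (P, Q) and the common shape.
P = [1, 2, 5] / [3, 6] / [4, 8] / [7];  Q = [1, 2, 8] / [3, 4] / [5, 7] / [6];  common shape = (3, 2, 2, 1)

Row-insert the values π_1, π_2, … into P one at a time, bumping the leftmost entry strictly greater than the inserted value down to the next row. The recording tableau Q records, in position (i, j), the step at which that cell was added to P.
  Insert 7 (step 1): P = [7];  Q = [1]
  Insert 8 (step 2): P = [7, 8];  Q = [1, 2]
  Insert 4 (step 3): P = [4, 8] / [7];  Q = [1, 2] / [3]
  Insert 6 (step 4): P = [4, 6] / [7, 8];  Q = [1, 2] / [3, 4]
  Insert 3 (step 5): P = [3, 6] / [4, 8] / [7];  Q = [1, 2] / [3, 4] / [5]
  Insert 1 (step 6): P = [1, 6] / [3, 8] / [4] / [7];  Q = [1, 2] / [3, 4] / [5] / [6]
  Insert 2 (step 7): P = [1, 2] / [3, 6] / [4, 8] / [7];  Q = [1, 2] / [3, 4] / [5, 7] / [6]
  Insert 5 (step 8): P = [1, 2, 5] / [3, 6] / [4, 8] / [7];  Q = [1, 2, 8] / [3, 4] / [5, 7] / [6]
Final shape: (3, 2, 2, 1).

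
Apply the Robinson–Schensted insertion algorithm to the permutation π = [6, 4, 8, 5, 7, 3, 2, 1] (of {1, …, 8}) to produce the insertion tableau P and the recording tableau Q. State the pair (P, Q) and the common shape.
P = [1, 5, 7] / [2, 8] / [3] / [4] / [6];  Q = [1, 3, 5] / [2, 4] / [6] / [7] / [8];  common shape = (3, 2, 1, 1, 1)

Row-insert the values π_1, π_2, … into P one at a time, bumping the leftmost entry strictly greater than the inserted value down to the next row. The recording tableau Q records, in position (i, j), the step at which that cell was added to P.
  Insert 6 (step 1): P = [6];  Q = [1]
  Insert 4 (step 2): P = [4] / [6];  Q = [1] / [2]
  Insert 8 (step 3): P = [4, 8] / [6];  Q = [1, 3] / [2]
  Insert 5 (step 4): P = [4, 5] / [6, 8];  Q = [1, 3] / [2, 4]
  Insert 7 (step 5): P = [4, 5, 7] / [6, 8];  Q = [1, 3, 5] / [2, 4]
  Insert 3 (step 6): P = [3, 5, 7] / [4, 8] / [6];  Q = [1, 3, 5] / [2, 4] / [6]
  Insert 2 (step 7): P = [2, 5, 7] / [3, 8] / [4] / [6];  Q = [1, 3, 5] / [2, 4] / [6] / [7]
  Insert 1 (step 8): P = [1, 5, 7] / [2, 8] / [3] / [4] / [6];  Q = [1, 3, 5] / [2, 4] / [6] / [7] / [8]
Final shape: (3, 2, 1, 1, 1).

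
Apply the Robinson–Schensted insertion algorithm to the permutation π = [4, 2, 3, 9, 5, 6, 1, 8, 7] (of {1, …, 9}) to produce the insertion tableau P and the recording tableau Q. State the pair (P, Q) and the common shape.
P = [1, 3, 5, 6, 7] / [2, 8] / [4, 9];  Q = [1, 3, 4, 6, 8] / [2, 5] / [7, 9];  common shape = (5, 2, 2)

Row-insert the values π_1, π_2, … into P one at a time, bumping the leftmost entry strictly greater than the inserted value down to the next row. The recording tableau Q records, in position (i, j), the step at which that cell was added to P.
  Insert 4 (step 1): P = [4];  Q = [1]
  Insert 2 (step 2): P = [2] / [4];  Q = [1] / [2]
  Insert 3 (step 3): P = [2, 3] / [4];  Q = [1, 3] / [2]
  Insert 9 (step 4): P = [2, 3, 9] / [4];  Q = [1, 3, 4] / [2]
  Insert 5 (step 5): P = [2, 3, 5] / [4, 9];  Q = [1, 3, 4] / [2, 5]
  Insert 6 (step 6): P = [2, 3, 5, 6] / [4, 9];  Q = [1, 3, 4, 6] / [2, 5]
  Insert 1 (step 7): P = [1, 3, 5, 6] / [2, 9] / [4];  Q = [1, 3, 4, 6] / [2, 5] / [7]
  Insert 8 (step 8): P = [1, 3, 5, 6, 8] / [2, 9] / [4];  Q = [1, 3, 4, 6, 8] / [2, 5] / [7]
  Insert 7 (step 9): P = [1, 3, 5, 6, 7] / [2, 8] / [4, 9];  Q = [1, 3, 4, 6, 8] / [2, 5] / [7, 9]
Final shape: (5, 2, 2).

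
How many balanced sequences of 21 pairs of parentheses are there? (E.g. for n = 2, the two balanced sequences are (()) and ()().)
C_21 = 24466267020

These balanced parentheses are counted by the Catalan number C_n = (1/(n + 1)) · C(2n, n). For n = 21: C_21 = (1/22) · C(42, 21) = 538257874440/22 = 24466267020.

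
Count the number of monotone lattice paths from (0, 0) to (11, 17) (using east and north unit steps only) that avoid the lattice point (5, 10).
Number of paths = 16321032

Total paths from (0, 0) to (11, 17): C(28, 11) = 21474180. Paths through (5, 10): (paths (0, 0) → (5, 10)) × (paths (5, 10) → (11, 17)) = C(15, 5) · C(13, 6) = 3003 · 1716 = 5153148. Avoidance count = 21474180 − 5153148 = 16321032.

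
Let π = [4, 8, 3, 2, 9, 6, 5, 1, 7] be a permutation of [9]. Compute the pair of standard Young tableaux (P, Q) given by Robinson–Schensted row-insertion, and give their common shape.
P = [1, 5, 7] / [2, 6, 9] / [3, 8] / [4];  Q = [1, 2, 5] / [3, 6, 9] / [4, 7] / [8];  common shape = (3, 3, 2, 1)

Row-insert the values π_1, π_2, … into P one at a time, bumping the leftmost entry strictly greater than the inserted value down to the next row. The recording tableau Q records, in position (i, j), the step at which that cell was added to P.
  Insert 4 (step 1): P = [4];  Q = [1]
  Insert 8 (step 2): P = [4, 8];  Q = [1, 2]
  Insert 3 (step 3): P = [3, 8] / [4];  Q = [1, 2] / [3]
  Insert 2 (step 4): P = [2, 8] / [3] / [4];  Q = [1, 2] / [3] / [4]
  Insert 9 (step 5): P = [2, 8, 9] / [3] / [4];  Q = [1, 2, 5] / [3] / [4]
  Insert 6 (step 6): P = [2, 6, 9] / [3, 8] / [4];  Q = [1, 2, 5] / [3, 6] / [4]
  Insert 5 (step 7): P = [2, 5, 9] / [3, 6] / [4, 8];  Q = [1, 2, 5] / [3, 6] / [4, 7]
  Insert 1 (step 8): P = [1, 5, 9] / [2, 6] / [3, 8] / [4];  Q = [1, 2, 5] / [3, 6] / [4, 7] / [8]
  Insert 7 (step 9): P = [1, 5, 7] / [2, 6, 9] / [3, 8] / [4];  Q = [1, 2, 5] / [3, 6, 9] / [4, 7] / [8]
Final shape: (3, 3, 2, 1).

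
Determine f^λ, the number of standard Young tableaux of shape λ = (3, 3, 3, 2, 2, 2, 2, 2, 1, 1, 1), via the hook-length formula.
# SYT of shape (3, 3, 3, 2, 2, 2, 2, 2, 1, 1, 1) = 19896800

Hook-length formula: f^λ = n! / Π hook(c), product over all cells c of the Young diagram. For λ = (3, 3, 3, 2, 2, 2, 2, 2, 1, 1, 1), n = 22 boxes. Hook lengths by row (left-to-right, top-to-bottom): [13, 9, 3]; [12, 8, 2]; [11, 7, 1]; [9, 5]; [8, 4]; [7, 3]; [6, 2]; [5, 1]; [3]; [2]; [1]. Product of hooks = 56491532697600. So f^λ = 22! / 56491532697600 = 1124000727777607680000 / 56491532697600 = 19896800.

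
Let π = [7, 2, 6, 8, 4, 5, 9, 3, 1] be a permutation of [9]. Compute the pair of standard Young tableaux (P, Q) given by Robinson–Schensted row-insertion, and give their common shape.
P = [1, 3, 5, 9] / [2, 8] / [4] / [6] / [7];  Q = [1, 3, 4, 7] / [2, 6] / [5] / [8] / [9];  common shape = (4, 2, 1, 1, 1)

Row-insert the values π_1, π_2, … into P one at a time, bumping the leftmost entry strictly greater than the inserted value down to the next row. The recording tableau Q records, in position (i, j), the step at which that cell was added to P.
  Insert 7 (step 1): P = [7];  Q = [1]
  Insert 2 (step 2): P = [2] / [7];  Q = [1] / [2]
  Insert 6 (step 3): P = [2, 6] / [7];  Q = [1, 3] / [2]
  Insert 8 (step 4): P = [2, 6, 8] / [7];  Q = [1, 3, 4] / [2]
  Insert 4 (step 5): P = [2, 4, 8] / [6] / [7];  Q = [1, 3, 4] / [2] / [5]
  Insert 5 (step 6): P = [2, 4, 5] / [6, 8] / [7];  Q = [1, 3, 4] / [2, 6] / [5]
  Insert 9 (step 7): P = [2, 4, 5, 9] / [6, 8] / [7];  Q = [1, 3, 4, 7] / [2, 6] / [5]
  Insert 3 (step 8): P = [2, 3, 5, 9] / [4, 8] / [6] / [7];  Q = [1, 3, 4, 7] / [2, 6] / [5] / [8]
  Insert 1 (step 9): P = [1, 3, 5, 9] / [2, 8] / [4] / [6] / [7];  Q = [1, 3, 4, 7] / [2, 6] / [5] / [8] / [9]
Final shape: (4, 2, 1, 1, 1).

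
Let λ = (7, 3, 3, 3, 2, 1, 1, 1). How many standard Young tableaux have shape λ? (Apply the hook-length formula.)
# SYT of shape (7, 3, 3, 3, 2, 1, 1, 1) = 349188840

Hook-length formula: f^λ = n! / Π hook(c), product over all cells c of the Young diagram. For λ = (7, 3, 3, 3, 2, 1, 1, 1), n = 21 boxes. Hook lengths by row (left-to-right, top-to-bottom): [14, 10, 8, 4, 3, 2, 1]; [9, 5, 3]; [8, 4, 2]; [7, 3, 1]; [5, 1]; [3]; [2]; [1]. Product of hooks = 146313216000. So f^λ = 21! / 146313216000 = 51090942171709440000 / 146313216000 = 349188840.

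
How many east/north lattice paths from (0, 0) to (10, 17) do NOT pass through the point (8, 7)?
Number of paths = 8011575

Total paths from (0, 0) to (10, 17): C(27, 10) = 8436285. Paths through (8, 7): (paths (0, 0) → (8, 7)) × (paths (8, 7) → (10, 17)) = C(15, 8) · C(12, 2) = 6435 · 66 = 424710. Avoidance count = 8436285 − 424710 = 8011575.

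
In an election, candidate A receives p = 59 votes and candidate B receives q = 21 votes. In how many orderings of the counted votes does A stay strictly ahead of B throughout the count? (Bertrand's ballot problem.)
Strict-lead orderings = 4797929050145093720

Total orderings of the 80 votes with 59 for A: C(80, 59) = 10100903263463355200. By the Bertrand ballot formula (Cycle Lemma / reflection principle), the number of orderings in which A is strictly ahead of B throughout is (p − q)/(p + q) · C(p + q, p) = (59 − 21)/(59 + 21) · 10100903263463355200 = 4797929050145093720.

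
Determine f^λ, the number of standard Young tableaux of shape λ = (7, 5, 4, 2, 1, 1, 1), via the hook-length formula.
# SYT of shape (7, 5, 4, 2, 1, 1, 1) = 940123800

Hook-length formula: f^λ = n! / Π hook(c), product over all cells c of the Young diagram. For λ = (7, 5, 4, 2, 1, 1, 1), n = 21 boxes. Hook lengths by row (left-to-right, top-to-bottom): [13, 9, 7, 6, 4, 2, 1]; [10, 6, 4, 3, 1]; [8, 4, 2, 1]; [5, 1]; [3]; [2]; [1]. Product of hooks = 54344908800. So f^λ = 21! / 54344908800 = 51090942171709440000 / 54344908800 = 940123800.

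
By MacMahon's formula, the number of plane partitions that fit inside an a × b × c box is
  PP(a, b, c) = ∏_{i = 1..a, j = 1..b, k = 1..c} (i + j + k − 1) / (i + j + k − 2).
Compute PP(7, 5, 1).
PP(7, 5, 1) = 792

Evaluate the triple product over i = 1..7, j = 1..5, k = 1..1. The factors are (2/1) · (3/2) · (4/3) · (5/4) · (6/5) · (3/2) · (4/3) · (5/4) · … (35 factors total). The numerators and denominators telescope so the product is an integer; carrying out the multiplication exactly gives PP(7, 5, 1) = 792.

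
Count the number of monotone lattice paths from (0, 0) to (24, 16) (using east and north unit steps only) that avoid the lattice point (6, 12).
Number of paths = 62716305990

Total paths from (0, 0) to (24, 16): C(40, 24) = 62852101650. Paths through (6, 12): (paths (0, 0) → (6, 12)) × (paths (6, 12) → (24, 16)) = C(18, 6) · C(22, 18) = 18564 · 7315 = 135795660. Avoidance count = 62852101650 − 135795660 = 62716305990.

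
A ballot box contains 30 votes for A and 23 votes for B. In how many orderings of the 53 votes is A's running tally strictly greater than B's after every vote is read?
Strict-lead orderings = 82336410323440

Total orderings of the 53 votes with 30 for A: C(53, 30) = 623404249591760. By the Bertrand ballot formula (Cycle Lemma / reflection principle), the number of orderings in which A is strictly ahead of B throughout is (p − q)/(p + q) · C(p + q, p) = (30 − 23)/(30 + 23) · 623404249591760 = 82336410323440.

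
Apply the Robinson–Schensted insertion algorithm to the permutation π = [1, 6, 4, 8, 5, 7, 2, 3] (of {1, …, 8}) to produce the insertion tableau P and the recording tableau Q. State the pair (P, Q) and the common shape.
P = [1, 2, 3, 7] / [4, 5] / [6, 8];  Q = [1, 2, 4, 6] / [3, 5] / [7, 8];  common shape = (4, 2, 2)

Row-insert the values π_1, π_2, … into P one at a time, bumping the leftmost entry strictly greater than the inserted value down to the next row. The recording tableau Q records, in position (i, j), the step at which that cell was added to P.
  Insert 1 (step 1): P = [1];  Q = [1]
  Insert 6 (step 2): P = [1, 6];  Q = [1, 2]
  Insert 4 (step 3): P = [1, 4] / [6];  Q = [1, 2] / [3]
  Insert 8 (step 4): P = [1, 4, 8] / [6];  Q = [1, 2, 4] / [3]
  Insert 5 (step 5): P = [1, 4, 5] / [6, 8];  Q = [1, 2, 4] / [3, 5]
  Insert 7 (step 6): P = [1, 4, 5, 7] / [6, 8];  Q = [1, 2, 4, 6] / [3, 5]
  Insert 2 (step 7): P = [1, 2, 5, 7] / [4, 8] / [6];  Q = [1, 2, 4, 6] / [3, 5] / [7]
  Insert 3 (step 8): P = [1, 2, 3, 7] / [4, 5] / [6, 8];  Q = [1, 2, 4, 6] / [3, 5] / [7, 8]
Final shape: (4, 2, 2).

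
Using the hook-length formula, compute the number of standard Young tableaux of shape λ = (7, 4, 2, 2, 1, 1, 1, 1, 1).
# SYT of shape (7, 4, 2, 2, 1, 1, 1, 1, 1) = 67721472

Hook-length formula: f^λ = n! / Π hook(c), product over all cells c of the Young diagram. For λ = (7, 4, 2, 2, 1, 1, 1, 1, 1), n = 20 boxes. Hook lengths by row (left-to-right, top-to-bottom): [15, 9, 6, 5, 3, 2, 1]; [11, 5, 2, 1]; [8, 2]; [7, 1]; [5]; [4]; [3]; [2]; [1]. Product of hooks = 35925120000. So f^λ = 20! / 35925120000 = 2432902008176640000 / 35925120000 = 67721472.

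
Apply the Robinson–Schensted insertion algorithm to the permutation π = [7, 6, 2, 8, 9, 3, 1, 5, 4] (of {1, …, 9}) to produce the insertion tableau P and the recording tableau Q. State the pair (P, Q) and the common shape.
P = [1, 3, 4] / [2, 5, 9] / [6, 8] / [7];  Q = [1, 4, 5] / [2, 6, 8] / [3, 9] / [7];  common shape = (3, 3, 2, 1)

Row-insert the values π_1, π_2, … into P one at a time, bumping the leftmost entry strictly greater than the inserted value down to the next row. The recording tableau Q records, in position (i, j), the step at which that cell was added to P.
  Insert 7 (step 1): P = [7];  Q = [1]
  Insert 6 (step 2): P = [6] / [7];  Q = [1] / [2]
  Insert 2 (step 3): P = [2] / [6] / [7];  Q = [1] / [2] / [3]
  Insert 8 (step 4): P = [2, 8] / [6] / [7];  Q = [1, 4] / [2] / [3]
  Insert 9 (step 5): P = [2, 8, 9] / [6] / [7];  Q = [1, 4, 5] / [2] / [3]
  Insert 3 (step 6): P = [2, 3, 9] / [6, 8] / [7];  Q = [1, 4, 5] / [2, 6] / [3]
  Insert 1 (step 7): P = [1, 3, 9] / [2, 8] / [6] / [7];  Q = [1, 4, 5] / [2, 6] / [3] / [7]
  Insert 5 (step 8): P = [1, 3, 5] / [2, 8, 9] / [6] / [7];  Q = [1, 4, 5] / [2, 6, 8] / [3] / [7]
  Insert 4 (step 9): P = [1, 3, 4] / [2, 5, 9] / [6, 8] / [7];  Q = [1, 4, 5] / [2, 6, 8] / [3, 9] / [7]
Final shape: (3, 3, 2, 1).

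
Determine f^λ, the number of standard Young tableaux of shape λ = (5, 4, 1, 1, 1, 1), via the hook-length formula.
# SYT of shape (5, 4, 1, 1, 1, 1) = 9009

Hook-length formula: f^λ = n! / Π hook(c), product over all cells c of the Young diagram. For λ = (5, 4, 1, 1, 1, 1), n = 13 boxes. Hook lengths by row (left-to-right, top-to-bottom): [10, 5, 4, 3, 1]; [8, 3, 2, 1]; [4]; [3]; [2]; [1]. Product of hooks = 691200. So f^λ = 13! / 691200 = 6227020800 / 691200 = 9009.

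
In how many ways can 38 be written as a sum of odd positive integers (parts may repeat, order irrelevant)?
p_odd(38) = 864

Enumerate partitions using only odd parts via the recurrence o(n, m) = o(n, m−2) + o(n−m, m) over odd m, starting from the largest odd part ≤ n. This gives p_odd(38) = 864. (Euler's theorem: equals the count of distinct-part partitions.)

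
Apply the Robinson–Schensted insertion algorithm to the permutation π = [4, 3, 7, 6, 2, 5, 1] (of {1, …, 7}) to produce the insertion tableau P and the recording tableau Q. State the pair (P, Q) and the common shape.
P = [1, 5] / [2, 6] / [3, 7] / [4];  Q = [1, 3] / [2, 4] / [5, 6] / [7];  common shape = (2, 2, 2, 1)

Row-insert the values π_1, π_2, … into P one at a time, bumping the leftmost entry strictly greater than the inserted value down to the next row. The recording tableau Q records, in position (i, j), the step at which that cell was added to P.
  Insert 4 (step 1): P = [4];  Q = [1]
  Insert 3 (step 2): P = [3] / [4];  Q = [1] / [2]
  Insert 7 (step 3): P = [3, 7] / [4];  Q = [1, 3] / [2]
  Insert 6 (step 4): P = [3, 6] / [4, 7];  Q = [1, 3] / [2, 4]
  Insert 2 (step 5): P = [2, 6] / [3, 7] / [4];  Q = [1, 3] / [2, 4] / [5]
  Insert 5 (step 6): P = [2, 5] / [3, 6] / [4, 7];  Q = [1, 3] / [2, 4] / [5, 6]
  Insert 1 (step 7): P = [1, 5] / [2, 6] / [3, 7] / [4];  Q = [1, 3] / [2, 4] / [5, 6] / [7]
Final shape: (2, 2, 2, 1).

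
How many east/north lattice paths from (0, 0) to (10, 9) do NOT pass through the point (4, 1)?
Number of paths = 77363

Total paths from (0, 0) to (10, 9): C(19, 10) = 92378. Paths through (4, 1): (paths (0, 0) → (4, 1)) × (paths (4, 1) → (10, 9)) = C(5, 4) · C(14, 6) = 5 · 3003 = 15015. Avoidance count = 92378 − 15015 = 77363.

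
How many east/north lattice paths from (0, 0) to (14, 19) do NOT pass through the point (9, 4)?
Number of paths = 807723840

Total paths from (0, 0) to (14, 19): C(33, 14) = 818809200. Paths through (9, 4): (paths (0, 0) → (9, 4)) × (paths (9, 4) → (14, 19)) = C(13, 9) · C(20, 5) = 715 · 15504 = 11085360. Avoidance count = 818809200 − 11085360 = 807723840.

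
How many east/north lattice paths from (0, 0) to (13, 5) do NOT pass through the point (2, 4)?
Number of paths = 8388

Total paths from (0, 0) to (13, 5): C(18, 13) = 8568. Paths through (2, 4): (paths (0, 0) → (2, 4)) × (paths (2, 4) → (13, 5)) = C(6, 2) · C(12, 11) = 15 · 12 = 180. Avoidance count = 8568 − 180 = 8388.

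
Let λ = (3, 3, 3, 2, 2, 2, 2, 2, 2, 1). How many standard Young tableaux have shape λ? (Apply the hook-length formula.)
# SYT of shape (3, 3, 3, 2, 2, 2, 2, 2, 2, 1) = 13579566

Hook-length formula: f^λ = n! / Π hook(c), product over all cells c of the Young diagram. For λ = (3, 3, 3, 2, 2, 2, 2, 2, 2, 1), n = 22 boxes. Hook lengths by row (left-to-right, top-to-bottom): [12, 10, 3]; [11, 9, 2]; [10, 8, 1]; [8, 6]; [7, 5]; [6, 4]; [5, 3]; [4, 2]; [3, 1]; [1]. Product of hooks = 82771476480000. So f^λ = 22! / 82771476480000 = 1124000727777607680000 / 82771476480000 = 13579566.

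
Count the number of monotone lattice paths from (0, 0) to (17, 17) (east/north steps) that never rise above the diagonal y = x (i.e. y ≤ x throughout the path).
Number of paths = 129644790

By the reflection principle (André's argument), the number of monotone paths to (17, 17) with n ≤ m that never go above y = x is C(34, 17) − C(34, 18) = 2333606220 − 2203961430 = 129644790.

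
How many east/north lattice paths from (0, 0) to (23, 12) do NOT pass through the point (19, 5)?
Number of paths = 820425480

Total paths from (0, 0) to (23, 12): C(35, 23) = 834451800. Paths through (19, 5): (paths (0, 0) → (19, 5)) × (paths (19, 5) → (23, 12)) = C(24, 19) · C(11, 4) = 42504 · 330 = 14026320. Avoidance count = 834451800 − 14026320 = 820425480.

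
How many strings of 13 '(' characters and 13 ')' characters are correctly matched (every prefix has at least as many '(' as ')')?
C_13 = 742900

These balanced parentheses are counted by the Catalan number C_n = (1/(n + 1)) · C(2n, n). For n = 13: C_13 = (1/14) · C(26, 13) = 10400600/14 = 742900.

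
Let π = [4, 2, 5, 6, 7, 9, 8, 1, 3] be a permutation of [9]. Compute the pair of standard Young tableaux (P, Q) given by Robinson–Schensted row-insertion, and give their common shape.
P = [1, 3, 6, 7, 8] / [2, 5] / [4, 9];  Q = [1, 3, 4, 5, 6] / [2, 7] / [8, 9];  common shape = (5, 2, 2)

Row-insert the values π_1, π_2, … into P one at a time, bumping the leftmost entry strictly greater than the inserted value down to the next row. The recording tableau Q records, in position (i, j), the step at which that cell was added to P.
  Insert 4 (step 1): P = [4];  Q = [1]
  Insert 2 (step 2): P = [2] / [4];  Q = [1] / [2]
  Insert 5 (step 3): P = [2, 5] / [4];  Q = [1, 3] / [2]
  Insert 6 (step 4): P = [2, 5, 6] / [4];  Q = [1, 3, 4] / [2]
  Insert 7 (step 5): P = [2, 5, 6, 7] / [4];  Q = [1, 3, 4, 5] / [2]
  Insert 9 (step 6): P = [2, 5, 6, 7, 9] / [4];  Q = [1, 3, 4, 5, 6] / [2]
  Insert 8 (step 7): P = [2, 5, 6, 7, 8] / [4, 9];  Q = [1, 3, 4, 5, 6] / [2, 7]
  Insert 1 (step 8): P = [1, 5, 6, 7, 8] / [2, 9] / [4];  Q = [1, 3, 4, 5, 6] / [2, 7] / [8]
  Insert 3 (step 9): P = [1, 3, 6, 7, 8] / [2, 5] / [4, 9];  Q = [1, 3, 4, 5, 6] / [2, 7] / [8, 9]
Final shape: (5, 2, 2).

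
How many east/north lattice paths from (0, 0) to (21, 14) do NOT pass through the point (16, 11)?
Number of paths = 1589837280

Total paths from (0, 0) to (21, 14): C(35, 21) = 2319959400. Paths through (16, 11): (paths (0, 0) → (16, 11)) × (paths (16, 11) → (21, 14)) = C(27, 16) · C(8, 5) = 13037895 · 56 = 730122120. Avoidance count = 2319959400 − 730122120 = 1589837280.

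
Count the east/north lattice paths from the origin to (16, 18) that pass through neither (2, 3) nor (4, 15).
Number of paths = 1427024300

Inclusion–exclusion. Total paths: C(34, 16) = 2203961430. Through P₁: C(5, 2)·C(29, 14) = 775587600. Through P₂: C(19, 4)·C(15, 12) = 1763580. Since P₁ is strictly southwest of P₂, a monotone path through both must visit P₁ then P₂; paths through both = C(5, 2)·C(14, 2)·C(15, 12) = 414050. Avoid both = 2203961430 − 775587600 − 1763580 + 414050 = 1427024300.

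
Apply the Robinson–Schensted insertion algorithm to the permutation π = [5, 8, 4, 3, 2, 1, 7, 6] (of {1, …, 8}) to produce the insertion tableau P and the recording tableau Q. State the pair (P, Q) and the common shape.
P = [1, 6] / [2, 7] / [3, 8] / [4] / [5];  Q = [1, 2] / [3, 7] / [4, 8] / [5] / [6];  common shape = (2, 2, 2, 1, 1)

Row-insert the values π_1, π_2, … into P one at a time, bumping the leftmost entry strictly greater than the inserted value down to the next row. The recording tableau Q records, in position (i, j), the step at which that cell was added to P.
  Insert 5 (step 1): P = [5];  Q = [1]
  Insert 8 (step 2): P = [5, 8];  Q = [1, 2]
  Insert 4 (step 3): P = [4, 8] / [5];  Q = [1, 2] / [3]
  Insert 3 (step 4): P = [3, 8] / [4] / [5];  Q = [1, 2] / [3] / [4]
  Insert 2 (step 5): P = [2, 8] / [3] / [4] / [5];  Q = [1, 2] / [3] / [4] / [5]
  Insert 1 (step 6): P = [1, 8] / [2] / [3] / [4] / [5];  Q = [1, 2] / [3] / [4] / [5] / [6]
  Insert 7 (step 7): P = [1, 7] / [2, 8] / [3] / [4] / [5];  Q = [1, 2] / [3, 7] / [4] / [5] / [6]
  Insert 6 (step 8): P = [1, 6] / [2, 7] / [3, 8] / [4] / [5];  Q = [1, 2] / [3, 7] / [4, 8] / [5] / [6]
Final shape: (2, 2, 2, 1, 1).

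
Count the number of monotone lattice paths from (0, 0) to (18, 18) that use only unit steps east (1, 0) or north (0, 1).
Number of paths = 9075135300

A monotone lattice path from (0, 0) to (18, 18) consists of 18 east steps and 18 north steps in some order, so it is determined by which 18 of the 36 steps are east. The count is C(36, 18) = 9075135300.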